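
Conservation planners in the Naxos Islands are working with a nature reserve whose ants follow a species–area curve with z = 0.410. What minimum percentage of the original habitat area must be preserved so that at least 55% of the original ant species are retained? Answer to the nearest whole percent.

Need (A_new/A_old)^0.41 = 0.55, so A_new/A_old = 0.55^(1/0.41) = 0.55^2.439
ln(A_new/A_old) = ln 0.55 / 0.41 = -0.5978 / 0.41 = -1.4581
A_new/A_old = e^-1.4581 ≈ 0.2327

23%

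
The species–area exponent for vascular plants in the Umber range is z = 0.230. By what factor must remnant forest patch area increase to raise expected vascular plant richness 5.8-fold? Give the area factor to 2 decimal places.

(A₂/A₁)^0.23 = 5.8, so A₂/A₁ = 5.8^(1/0.23) = 5.8^4.348
ln(A₂/A₁) = ln 5.8 / 0.23 = 1.7579 / 0.23 = 7.6429
A₂/A₁ = e^7.6429 ≈ 2086

2085.70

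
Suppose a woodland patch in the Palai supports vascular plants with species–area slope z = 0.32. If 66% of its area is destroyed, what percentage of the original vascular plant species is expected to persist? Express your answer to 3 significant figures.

S_new/S_old = (A_new/A_old)^z = 0.34^0.32
= exp(0.32 × ln 0.34) = exp(0.32 × -1.0788) = exp(-0.3452) ≈ 0.7081

70.8%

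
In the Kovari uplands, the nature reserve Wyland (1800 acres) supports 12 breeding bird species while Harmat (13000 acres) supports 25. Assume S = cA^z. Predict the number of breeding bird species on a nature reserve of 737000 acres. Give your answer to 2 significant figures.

110

z = ln(25/12) / ln(13000/1800) = 0.7340 / 1.9772 = 0.3712
c = 12 / 1800^0.3712 = 12 / 16.16 = 0.7426
S₃ = 0.7426 × 737000^0.3712 = 0.7426 × 150.7 ≈ 111.9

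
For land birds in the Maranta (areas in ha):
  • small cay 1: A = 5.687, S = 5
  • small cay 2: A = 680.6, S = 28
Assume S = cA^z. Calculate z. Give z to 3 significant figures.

0.360

Taking logs: ln S = ln c + z ln A, so z = (ln S₂ − ln S₁)/(ln A₂ − ln A₁).
z = ln(28/5) / ln(680.6/5.687) = ln(5.6) / ln(119.7) = 1.7228 / 4.7848 = 0.3601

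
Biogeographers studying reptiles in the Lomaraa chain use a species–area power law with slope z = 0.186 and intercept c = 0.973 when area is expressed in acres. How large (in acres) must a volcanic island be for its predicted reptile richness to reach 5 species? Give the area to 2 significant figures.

6600 acres

5 = 0.973 × A^0.186  ⇒  A^0.186 = 5/0.973 = 5.139
ln A = ln(5.139) / 0.186 = 1.6368 / 0.186 = 8.8000
A = e^8.8000 ≈ 6635 acres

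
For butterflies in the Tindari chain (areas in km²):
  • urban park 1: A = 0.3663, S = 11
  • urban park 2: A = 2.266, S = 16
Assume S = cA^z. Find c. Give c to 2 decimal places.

z = ln(S₂/S₁) / ln(A₂/A₁) = ln(16/11) / ln(2.266/0.3663) = 0.3747 / 1.8223 = 0.2056
c = S₁ / A₁^z = 11 / 0.3663^0.2056 = 11 / 0.8134 = 13.52

13.52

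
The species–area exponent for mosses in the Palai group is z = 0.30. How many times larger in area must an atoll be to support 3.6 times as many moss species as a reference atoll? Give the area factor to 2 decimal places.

71.51

(A₂/A₁)^0.3 = 3.6, so A₂/A₁ = 3.6^(1/0.3) = 3.6^3.333
ln(A₂/A₁) = ln 3.6 / 0.3 = 1.2809 / 0.3 = 4.2698
A₂/A₁ = e^4.2698 ≈ 71.51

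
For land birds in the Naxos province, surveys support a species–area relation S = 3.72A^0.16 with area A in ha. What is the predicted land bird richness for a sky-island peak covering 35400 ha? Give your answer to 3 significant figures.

19.9

S = 3.72 × 35400^0.16
ln S = ln 3.72 + 0.16 × ln 35400 = 1.3137 + 0.16 × 10.4745 = 2.9896
S = e^2.9896 ≈ 19.88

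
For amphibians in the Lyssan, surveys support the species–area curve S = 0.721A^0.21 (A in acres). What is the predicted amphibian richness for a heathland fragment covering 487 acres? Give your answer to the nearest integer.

S = 0.721 × 487^0.21
ln S = ln 0.721 + 0.21 × ln 487 = -0.3271 + 0.21 × 6.1883 = 0.9724
S = e^0.9724 ≈ 2.644

3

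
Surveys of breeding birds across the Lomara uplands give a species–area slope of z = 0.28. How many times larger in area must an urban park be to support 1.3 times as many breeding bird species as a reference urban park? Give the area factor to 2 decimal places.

2.55

(A₂/A₁)^0.28 = 1.3, so A₂/A₁ = 1.3^(1/0.28) = 1.3^3.571
ln(A₂/A₁) = ln 1.3 / 0.28 = 0.2624 / 0.28 = 0.9370
A₂/A₁ = e^0.9370 ≈ 2.552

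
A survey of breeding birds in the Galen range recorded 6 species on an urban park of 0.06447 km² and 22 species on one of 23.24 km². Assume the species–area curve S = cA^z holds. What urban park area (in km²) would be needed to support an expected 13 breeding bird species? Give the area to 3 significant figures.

z = ln(22/6) / ln(23.24/0.06447) = 1.2993 / 5.8874 = 0.2207
c = 6 / 0.06447^0.2207 = 6 / 0.5461 = 10.99
A = (13/10.99)^(1/0.2207) ⇒ ln A = ln(1.183)/0.2207 = 0.7620
A = e^0.7620 ≈ 2.143 km²

2.14 km²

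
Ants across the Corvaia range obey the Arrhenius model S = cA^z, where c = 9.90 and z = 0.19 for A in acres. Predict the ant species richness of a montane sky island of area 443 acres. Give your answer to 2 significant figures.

32

S = 9.9 × 443^0.19 = 9.9 × 3.183 ≈ 31.51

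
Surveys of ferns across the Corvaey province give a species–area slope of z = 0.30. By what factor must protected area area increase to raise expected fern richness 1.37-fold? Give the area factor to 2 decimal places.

(A₂/A₁)^0.3 = 1.37, so A₂/A₁ = 1.37^(1/0.3) = 1.37^3.333
ln(A₂/A₁) = ln 1.37 / 0.3 = 0.3148 / 0.3 = 1.0494
A₂/A₁ = e^1.0494 ≈ 2.856

2.86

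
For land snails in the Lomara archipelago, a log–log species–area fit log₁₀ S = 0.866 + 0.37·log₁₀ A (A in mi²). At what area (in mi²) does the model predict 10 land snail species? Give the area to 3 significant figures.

10 = 7.345 × A^0.37  ⇒  A^0.37 = 10/7.345 = 1.361
ln A = ln(1.361) / 0.37 = 0.3085 / 0.37 = 0.8339
A = e^0.8339 ≈ 2.302 mi²

2.30 mi²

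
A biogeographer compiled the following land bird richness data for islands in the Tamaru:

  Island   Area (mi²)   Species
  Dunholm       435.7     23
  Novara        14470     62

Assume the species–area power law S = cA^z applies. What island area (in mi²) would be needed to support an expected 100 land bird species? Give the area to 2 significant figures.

z = ln(62/23) / ln(14470/435.7) = 0.9916 / 3.5029 = 0.2831
c = 23 / 435.7^0.2831 = 23 / 5.586 = 4.117
A = (100/4.117)^(1/0.2831) ⇒ ln A = ln(24.29)/0.2831 = 11.2685
A = e^11.2685 ≈ 78312 mi²

78000 mi²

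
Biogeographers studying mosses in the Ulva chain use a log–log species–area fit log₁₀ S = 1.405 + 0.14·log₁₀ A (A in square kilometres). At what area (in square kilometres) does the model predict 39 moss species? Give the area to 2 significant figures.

21 square kilometres

39 = 25.41 × A^0.14  ⇒  A^0.14 = 39/25.41 = 1.535
ln A = ln(1.535) / 0.14 = 0.4284 / 0.14 = 3.0602
A = e^3.0602 ≈ 21.33 square kilometres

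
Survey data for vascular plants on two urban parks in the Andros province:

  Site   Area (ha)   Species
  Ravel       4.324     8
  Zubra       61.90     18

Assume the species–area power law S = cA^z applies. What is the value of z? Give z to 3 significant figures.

0.305

Taking logs: ln S = ln c + z ln A, so z = (ln S₂ − ln S₁)/(ln A₂ − ln A₁).
z = ln(18/8) / ln(61.9/4.324) = ln(2.25) / ln(14.32) = 0.8109 / 2.6613 = 0.3047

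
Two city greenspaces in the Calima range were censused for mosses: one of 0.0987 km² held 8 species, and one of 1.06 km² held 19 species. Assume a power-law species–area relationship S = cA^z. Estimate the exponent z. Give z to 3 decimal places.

0.364

Taking logs: ln S = ln c + z ln A, so z = (ln S₂ − ln S₁)/(ln A₂ − ln A₁).
z = ln(19/8) / ln(1.06/0.0987) = ln(2.375) / ln(10.74) = 0.8650 / 2.3739 = 0.3644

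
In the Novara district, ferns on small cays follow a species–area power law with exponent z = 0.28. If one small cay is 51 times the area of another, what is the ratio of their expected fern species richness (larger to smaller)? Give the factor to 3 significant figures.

S₂/S₁ = (A₂/A₁)^z = 51^0.28
ln(S₂/S₁) = 0.28 × ln 51 = 0.28 × 3.9318 = 1.1009
S₂/S₁ = e^1.1009 ≈ 3.007

3.01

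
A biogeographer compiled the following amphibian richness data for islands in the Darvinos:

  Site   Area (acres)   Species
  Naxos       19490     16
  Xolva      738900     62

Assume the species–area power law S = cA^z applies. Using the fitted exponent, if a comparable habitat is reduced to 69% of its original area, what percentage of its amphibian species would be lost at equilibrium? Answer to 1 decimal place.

12.9%

z = ln(62/16) / ln(738900/19490) = 1.3545 / 3.6353 = 0.3726
S_new/S_old = (A_new/A_old)^z = 0.69^0.3726 = exp(0.3726 × -0.3711) = 0.8709
Fraction lost = 1 − 0.8709 = 0.1291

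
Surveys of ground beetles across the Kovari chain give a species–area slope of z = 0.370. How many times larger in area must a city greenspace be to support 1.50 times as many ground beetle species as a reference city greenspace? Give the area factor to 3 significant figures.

(A₂/A₁)^0.37 = 1.5, so A₂/A₁ = 1.5^(1/0.37) = 1.5^2.703
ln(A₂/A₁) = ln 1.5 / 0.37 = 0.4055 / 0.37 = 1.0959
A₂/A₁ = e^1.0959 ≈ 2.992

2.99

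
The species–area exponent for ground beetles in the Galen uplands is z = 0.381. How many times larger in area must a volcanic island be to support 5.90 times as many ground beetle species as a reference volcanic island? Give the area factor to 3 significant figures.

105

(A₂/A₁)^0.381 = 5.9, so A₂/A₁ = 5.9^(1/0.381) = 5.9^2.625
ln(A₂/A₁) = ln 5.9 / 0.381 = 1.7750 / 0.381 = 4.6587
A₂/A₁ = e^4.6587 ≈ 105.5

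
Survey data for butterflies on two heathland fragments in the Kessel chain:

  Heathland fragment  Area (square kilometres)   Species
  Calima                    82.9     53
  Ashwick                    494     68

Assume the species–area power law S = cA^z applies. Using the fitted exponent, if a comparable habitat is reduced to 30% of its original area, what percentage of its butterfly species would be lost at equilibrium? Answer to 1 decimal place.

15.5%

z = ln(68/53) / ln(494/82.9) = 0.2492 / 1.7849 = 0.1396
S_new/S_old = (A_new/A_old)^z = 0.3^0.1396 = exp(0.1396 × -1.2040) = 0.8453
Fraction lost = 1 − 0.8453 = 0.1547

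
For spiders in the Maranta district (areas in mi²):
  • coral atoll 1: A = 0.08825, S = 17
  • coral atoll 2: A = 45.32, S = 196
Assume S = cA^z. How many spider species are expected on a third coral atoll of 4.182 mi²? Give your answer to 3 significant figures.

77.1

z = ln(196/17) / ln(45.32/0.08825) = 2.4449 / 6.2413 = 0.3917
c = 17 / 0.08825^0.3917 = 17 / 0.3864 = 44
S₃ = 44 × 4.182^0.3917 = 44 × 1.752 ≈ 77.06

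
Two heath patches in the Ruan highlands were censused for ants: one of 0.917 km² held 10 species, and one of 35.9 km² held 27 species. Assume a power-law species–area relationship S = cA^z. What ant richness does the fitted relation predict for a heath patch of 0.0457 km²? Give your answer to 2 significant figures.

4.4

z = ln(27/10) / ln(35.9/0.917) = 0.9933 / 3.6674 = 0.2708
c = 10 / 0.917^0.2708 = 10 / 0.9768 = 10.24
S₃ = 10.24 × 0.0457^0.2708 = 10.24 × 0.4336 ≈ 4.439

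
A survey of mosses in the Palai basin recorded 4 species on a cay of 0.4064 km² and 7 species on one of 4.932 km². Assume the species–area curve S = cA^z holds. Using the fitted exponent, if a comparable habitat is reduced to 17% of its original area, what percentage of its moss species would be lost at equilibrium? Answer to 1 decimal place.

z = ln(7/4) / ln(4.932/0.4064) = 0.5596 / 2.4962 = 0.2242
S_new/S_old = (A_new/A_old)^z = 0.17^0.2242 = exp(0.2242 × -1.7720) = 0.6722
Fraction lost = 1 − 0.6722 = 0.3278

32.8%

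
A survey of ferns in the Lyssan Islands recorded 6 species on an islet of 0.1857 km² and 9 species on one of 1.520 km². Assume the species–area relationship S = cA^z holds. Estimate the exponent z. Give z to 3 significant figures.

Taking logs: ln S = ln c + z ln A, so z = (ln S₂ − ln S₁)/(ln A₂ − ln A₁).
z = ln(9/6) / ln(1.52/0.1857) = ln(1.5) / ln(8.185) = 0.4055 / 2.1023 = 0.1929

0.193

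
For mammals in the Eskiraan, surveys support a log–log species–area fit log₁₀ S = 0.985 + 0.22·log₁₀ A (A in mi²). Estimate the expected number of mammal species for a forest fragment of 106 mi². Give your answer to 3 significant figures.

S = 9.661 × 106^0.22 = 9.661 × 2.79 ≈ 26.95

27.0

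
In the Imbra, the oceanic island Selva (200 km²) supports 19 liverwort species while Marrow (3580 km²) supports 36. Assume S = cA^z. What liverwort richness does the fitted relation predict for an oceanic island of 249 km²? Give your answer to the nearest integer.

z = ln(36/19) / ln(3580/200) = 0.6391 / 2.8848 = 0.2215
c = 19 / 200^0.2215 = 19 / 3.234 = 5.875
S₃ = 5.875 × 249^0.2215 = 5.875 × 3.395 ≈ 19.95

20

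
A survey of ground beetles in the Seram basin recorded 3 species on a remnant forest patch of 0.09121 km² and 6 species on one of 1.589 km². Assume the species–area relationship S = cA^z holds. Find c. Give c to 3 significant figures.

5.36

z = ln(S₂/S₁) / ln(A₂/A₁) = ln(6/3) / ln(1.589/0.09121) = 0.6931 / 2.8577 = 0.2426
c = S₁ / A₁^z = 3 / 0.09121^0.2426 = 3 / 0.5594 = 5.363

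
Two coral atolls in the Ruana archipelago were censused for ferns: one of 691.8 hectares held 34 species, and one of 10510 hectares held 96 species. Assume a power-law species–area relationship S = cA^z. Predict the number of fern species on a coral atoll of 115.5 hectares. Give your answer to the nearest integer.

z = ln(96/34) / ln(10510/691.8) = 1.0380 / 2.7208 = 0.3815
c = 34 / 691.8^0.3815 = 34 / 12.12 = 2.806
S₃ = 2.806 × 115.5^0.3815 = 2.806 × 6.122 ≈ 17.18

17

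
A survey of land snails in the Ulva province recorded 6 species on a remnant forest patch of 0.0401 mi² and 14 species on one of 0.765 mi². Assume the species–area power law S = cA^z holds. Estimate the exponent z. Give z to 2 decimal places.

Taking logs: ln S = ln c + z ln A, so z = (ln S₂ − ln S₁)/(ln A₂ − ln A₁).
z = ln(14/6) / ln(0.765/0.0401) = ln(2.333) / ln(19.08) = 0.8473 / 2.9485 = 0.2874

0.29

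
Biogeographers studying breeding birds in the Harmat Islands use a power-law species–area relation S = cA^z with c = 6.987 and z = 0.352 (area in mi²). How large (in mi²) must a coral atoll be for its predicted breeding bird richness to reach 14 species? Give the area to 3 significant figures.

14 = 6.987 × A^0.352  ⇒  A^0.352 = 14/6.987 = 2.004
ln A = ln(2.004) / 0.352 = 0.6950 / 0.352 = 1.9744
A = e^1.9744 ≈ 7.203 mi²

7.20 mi²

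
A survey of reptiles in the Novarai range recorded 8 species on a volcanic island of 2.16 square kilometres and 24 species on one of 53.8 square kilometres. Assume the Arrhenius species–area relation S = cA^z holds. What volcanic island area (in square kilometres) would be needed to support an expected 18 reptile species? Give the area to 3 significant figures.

z = ln(24/8) / ln(53.8/2.16) = 1.0986 / 3.2152 = 0.3417
c = 8 / 2.16^0.3417 = 8 / 1.301 = 6.149
A = (18/6.149)^(1/0.3417) ⇒ ln A = ln(2.927)/0.3417 = 3.1434
A = e^3.1434 ≈ 23.18 square kilometres

23.2 square kilometres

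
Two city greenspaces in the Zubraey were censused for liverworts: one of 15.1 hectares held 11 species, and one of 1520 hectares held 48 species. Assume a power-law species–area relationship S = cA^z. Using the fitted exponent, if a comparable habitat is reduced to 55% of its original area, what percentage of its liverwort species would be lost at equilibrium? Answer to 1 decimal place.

z = ln(48/11) / ln(1520/15.1) = 1.4733 / 4.6118 = 0.3195
S_new/S_old = (A_new/A_old)^z = 0.55^0.3195 = exp(0.3195 × -0.5978) = 0.8261
Fraction lost = 1 − 0.8261 = 0.1739

17.4%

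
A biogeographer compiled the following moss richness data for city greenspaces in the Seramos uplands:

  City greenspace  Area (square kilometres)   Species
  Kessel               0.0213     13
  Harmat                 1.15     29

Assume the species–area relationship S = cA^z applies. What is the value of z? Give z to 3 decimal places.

0.201

Taking logs: ln S = ln c + z ln A, so z = (ln S₂ − ln S₁)/(ln A₂ − ln A₁).
z = ln(29/13) / ln(1.15/0.0213) = ln(2.231) / ln(53.99) = 0.8023 / 3.9888 = 0.2011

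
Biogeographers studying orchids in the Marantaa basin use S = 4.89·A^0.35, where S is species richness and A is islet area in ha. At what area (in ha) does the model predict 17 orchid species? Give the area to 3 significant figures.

35.2 ha

17 = 4.89 × A^0.35  ⇒  A^0.35 = 17/4.89 = 3.476
ln A = ln(3.476) / 0.35 = 1.2460 / 0.35 = 3.5601
A = e^3.5601 ≈ 35.17 ha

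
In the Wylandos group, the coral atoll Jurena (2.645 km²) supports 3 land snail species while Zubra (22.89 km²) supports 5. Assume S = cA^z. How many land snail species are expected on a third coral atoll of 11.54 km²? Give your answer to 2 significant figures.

4.3

z = ln(5/3) / ln(22.89/2.645) = 0.5108 / 2.1580 = 0.2367
c = 3 / 2.645^0.2367 = 3 / 1.259 = 2.383
S₃ = 2.383 × 11.54^0.2367 = 2.383 × 1.784 ≈ 4.252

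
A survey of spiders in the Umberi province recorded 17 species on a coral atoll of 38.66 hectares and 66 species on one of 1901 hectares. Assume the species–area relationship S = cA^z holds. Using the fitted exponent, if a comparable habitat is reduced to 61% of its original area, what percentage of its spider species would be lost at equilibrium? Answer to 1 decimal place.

z = ln(66/17) / ln(1901/38.66) = 1.3564 / 3.8953 = 0.3482
S_new/S_old = (A_new/A_old)^z = 0.61^0.3482 = exp(0.3482 × -0.4943) = 0.8419
Fraction lost = 1 − 0.8419 = 0.1581

15.8%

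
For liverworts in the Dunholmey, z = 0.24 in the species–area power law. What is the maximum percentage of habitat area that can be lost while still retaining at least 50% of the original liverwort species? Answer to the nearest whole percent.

Need (A_new/A_old)^0.24 = 0.5, so A_new/A_old = 0.5^(1/0.24) = 0.5^4.167
ln(A_new/A_old) = ln 0.5 / 0.24 = -0.6931 / 0.24 = -2.8881
A_new/A_old = e^-2.8881 ≈ 0.05568
Fraction that can be lost = 1 − 0.05568 = 0.9443

94%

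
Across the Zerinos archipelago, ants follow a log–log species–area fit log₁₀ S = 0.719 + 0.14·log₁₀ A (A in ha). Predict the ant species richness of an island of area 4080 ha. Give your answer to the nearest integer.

17 species

S = 5.236 × 4080^0.14
ln S = ln 5.236 + 0.14 × ln 4080 = 1.6556 + 0.14 × 8.3139 = 2.8195
S = e^2.8195 ≈ 16.77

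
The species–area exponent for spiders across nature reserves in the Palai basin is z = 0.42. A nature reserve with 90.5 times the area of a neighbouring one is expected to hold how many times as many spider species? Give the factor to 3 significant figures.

6.63

S₂/S₁ = (A₂/A₁)^z = 90.5^0.42
ln(S₂/S₁) = 0.42 × ln 90.5 = 0.42 × 4.5053 = 1.8922
S₂/S₁ = e^1.8922 ≈ 6.634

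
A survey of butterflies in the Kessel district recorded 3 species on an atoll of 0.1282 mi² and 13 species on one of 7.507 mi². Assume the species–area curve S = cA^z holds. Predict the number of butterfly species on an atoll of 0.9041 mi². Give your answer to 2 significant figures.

6.1

z = ln(13/3) / ln(7.507/0.1282) = 1.4663 / 4.0700 = 0.3603
c = 3 / 0.1282^0.3603 = 3 / 0.4771 = 6.288
S₃ = 6.288 × 0.9041^0.3603 = 6.288 × 0.9643 ≈ 6.064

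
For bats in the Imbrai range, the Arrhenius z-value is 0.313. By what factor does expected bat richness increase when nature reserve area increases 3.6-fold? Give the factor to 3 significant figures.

S₂/S₁ = (A₂/A₁)^z = 3.6^0.313
ln(S₂/S₁) = 0.313 × ln 3.6 = 0.313 × 1.2809 = 0.4009
S₂/S₁ = e^0.4009 ≈ 1.493

1.49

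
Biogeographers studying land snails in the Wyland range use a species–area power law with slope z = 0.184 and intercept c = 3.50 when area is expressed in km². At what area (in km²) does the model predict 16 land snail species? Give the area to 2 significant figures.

3900 km²

16 = 3.5 × A^0.184  ⇒  A^0.184 = 16/3.5 = 4.571
ln A = ln(4.571) / 0.184 = 1.5198 / 0.184 = 8.2599
A = e^8.2599 ≈ 3866 km²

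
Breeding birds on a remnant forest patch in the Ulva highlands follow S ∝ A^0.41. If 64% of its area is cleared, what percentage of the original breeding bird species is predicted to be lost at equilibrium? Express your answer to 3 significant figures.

S_new/S_old = (A_new/A_old)^z = 0.36^0.41
= exp(0.41 × ln 0.36) = exp(0.41 × -1.0217) = exp(-0.4189) ≈ 0.6578
Fraction lost = 1 − 0.6578 = 0.3422

34.2%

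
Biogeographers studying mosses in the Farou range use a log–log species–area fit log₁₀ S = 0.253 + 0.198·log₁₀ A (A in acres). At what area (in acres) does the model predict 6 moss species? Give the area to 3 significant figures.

449 acres

6 = 1.791 × A^0.198  ⇒  A^0.198 = 6/1.791 = 3.351
ln A = ln(3.351) / 0.198 = 1.2092 / 0.198 = 6.1071
A = e^6.1071 ≈ 449 acres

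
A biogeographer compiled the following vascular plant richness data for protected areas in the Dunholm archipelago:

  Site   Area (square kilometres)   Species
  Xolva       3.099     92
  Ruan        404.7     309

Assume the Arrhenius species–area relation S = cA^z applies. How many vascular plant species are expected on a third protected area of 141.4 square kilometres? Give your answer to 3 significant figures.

z = ln(309/92) / ln(404.7/3.099) = 1.2116 / 4.8721 = 0.2487
c = 92 / 3.099^0.2487 = 92 / 1.325 = 69.44
S₃ = 69.44 × 141.4^0.2487 = 69.44 × 3.426 ≈ 237.9

238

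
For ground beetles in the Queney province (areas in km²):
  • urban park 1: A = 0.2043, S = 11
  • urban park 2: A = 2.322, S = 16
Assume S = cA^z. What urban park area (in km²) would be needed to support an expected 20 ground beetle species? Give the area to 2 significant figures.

z = ln(16/11) / ln(2.322/0.2043) = 0.3747 / 2.4306 = 0.1542
c = 11 / 0.2043^0.1542 = 11 / 0.7828 = 14.05
A = (20/14.05)^(1/0.1542) ⇒ ln A = ln(1.423)/0.1542 = 2.2899
A = e^2.2899 ≈ 9.874 km²

9.9 km²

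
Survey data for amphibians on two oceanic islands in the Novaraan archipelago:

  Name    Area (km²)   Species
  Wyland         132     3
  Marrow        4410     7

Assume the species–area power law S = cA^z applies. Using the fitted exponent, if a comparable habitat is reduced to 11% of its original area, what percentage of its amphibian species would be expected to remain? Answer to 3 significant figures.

z = ln(7/3) / ln(4410/132) = 0.8473 / 3.5088 = 0.2415
S_new/S_old = (A_new/A_old)^z = 0.11^0.2415 = exp(0.2415 × -2.2073) = 0.5868

58.7%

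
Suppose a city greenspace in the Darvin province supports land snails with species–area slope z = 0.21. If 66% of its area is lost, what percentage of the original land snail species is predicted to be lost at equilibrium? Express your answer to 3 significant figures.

20.3%

S_new/S_old = (A_new/A_old)^z = 0.34^0.21
= exp(0.21 × ln 0.34) = exp(0.21 × -1.0788) = exp(-0.2266) ≈ 0.7973
Fraction lost = 1 − 0.7973 = 0.2027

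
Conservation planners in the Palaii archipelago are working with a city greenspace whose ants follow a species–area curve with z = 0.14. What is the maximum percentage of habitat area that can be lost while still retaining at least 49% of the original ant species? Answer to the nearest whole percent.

99%

Need (A_new/A_old)^0.14 = 0.49, so A_new/A_old = 0.49^(1/0.14) = 0.49^7.143
ln(A_new/A_old) = ln 0.49 / 0.14 = -0.7133 / 0.14 = -5.0954
A_new/A_old = e^-5.0954 ≈ 0.006125
Fraction that can be lost = 1 − 0.006125 = 0.9939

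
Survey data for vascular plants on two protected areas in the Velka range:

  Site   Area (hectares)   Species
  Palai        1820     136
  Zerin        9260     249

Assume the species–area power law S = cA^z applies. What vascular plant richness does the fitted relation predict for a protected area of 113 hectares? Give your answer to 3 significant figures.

48.4

z = ln(249/136) / ln(9260/1820) = 0.6048 / 1.6269 = 0.3718
c = 136 / 1820^0.3718 = 136 / 16.29 = 8.348
S₃ = 8.348 × 113^0.3718 = 8.348 × 5.798 ≈ 48.4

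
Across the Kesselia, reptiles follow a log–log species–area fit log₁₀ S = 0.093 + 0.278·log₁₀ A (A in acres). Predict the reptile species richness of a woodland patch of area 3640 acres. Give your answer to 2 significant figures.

12

S = 1.239 × 3640^0.278
ln S = ln 1.239 + 0.278 × ln 3640 = 0.2141 + 0.278 × 8.1997 = 2.4937
S = e^2.4937 ≈ 12.11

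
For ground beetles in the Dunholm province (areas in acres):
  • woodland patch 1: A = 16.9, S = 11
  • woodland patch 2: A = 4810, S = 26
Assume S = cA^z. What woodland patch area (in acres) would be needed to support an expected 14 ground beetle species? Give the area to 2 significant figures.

82 acres

z = ln(26/11) / ln(4810/16.9) = 0.8602 / 5.6511 = 0.1522
c = 11 / 16.9^0.1522 = 11 / 1.538 = 7.153
A = (14/7.153)^(1/0.1522) ⇒ ln A = ln(1.957)/0.1522 = 4.4116
A = e^4.4116 ≈ 82.4 acres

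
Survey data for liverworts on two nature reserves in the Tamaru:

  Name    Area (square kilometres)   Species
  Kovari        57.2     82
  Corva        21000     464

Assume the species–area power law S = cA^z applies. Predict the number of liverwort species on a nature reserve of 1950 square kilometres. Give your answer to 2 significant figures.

z = ln(464/82) / ln(21000/57.2) = 1.7332 / 5.9057 = 0.2935
c = 82 / 57.2^0.2935 = 82 / 3.279 = 25.01
S₃ = 25.01 × 1950^0.2935 = 25.01 × 9.237 ≈ 231

230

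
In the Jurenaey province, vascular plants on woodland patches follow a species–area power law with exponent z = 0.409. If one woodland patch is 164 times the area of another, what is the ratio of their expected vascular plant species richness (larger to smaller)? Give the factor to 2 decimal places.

8.05

S₂/S₁ = (A₂/A₁)^z = 164^0.409
ln(S₂/S₁) = 0.409 × ln 164 = 0.409 × 5.0999 = 2.0858
S₂/S₁ = e^2.0858 ≈ 8.051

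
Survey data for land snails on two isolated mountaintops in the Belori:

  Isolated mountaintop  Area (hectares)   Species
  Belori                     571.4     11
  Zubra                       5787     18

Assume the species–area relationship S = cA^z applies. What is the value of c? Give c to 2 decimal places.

z = ln(S₂/S₁) / ln(A₂/A₁) = ln(18/11) / ln(5787/571.4) = 0.4925 / 2.3153 = 0.2127
c = S₁ / A₁^z = 11 / 571.4^0.2127 = 11 / 3.859 = 2.851

2.85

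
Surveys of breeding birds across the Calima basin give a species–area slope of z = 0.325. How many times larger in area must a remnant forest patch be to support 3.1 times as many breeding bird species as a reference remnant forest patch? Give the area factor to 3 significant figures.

32.5

(A₂/A₁)^0.325 = 3.1, so A₂/A₁ = 3.1^(1/0.325) = 3.1^3.077
ln(A₂/A₁) = ln 3.1 / 0.325 = 1.1314 / 0.325 = 3.4812
A₂/A₁ = e^3.4812 ≈ 32.5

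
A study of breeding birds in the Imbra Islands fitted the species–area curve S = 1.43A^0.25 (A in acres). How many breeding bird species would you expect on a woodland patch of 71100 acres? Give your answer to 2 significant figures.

23

S = 1.43 × 71100^0.25
ln S = ln 1.43 + 0.25 × ln 71100 = 0.3577 + 0.25 × 11.1718 = 3.1506
S = e^3.1506 ≈ 23.35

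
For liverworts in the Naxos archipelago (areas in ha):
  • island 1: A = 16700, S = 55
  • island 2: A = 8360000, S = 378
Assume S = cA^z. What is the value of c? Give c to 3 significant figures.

z = ln(S₂/S₁) / ln(A₂/A₁) = ln(378/55) / ln(8360000/16700) = 1.9276 / 6.2158 = 0.3101
c = S₁ / A₁^z = 55 / 16700^0.3101 = 55 / 20.39 = 2.697

2.70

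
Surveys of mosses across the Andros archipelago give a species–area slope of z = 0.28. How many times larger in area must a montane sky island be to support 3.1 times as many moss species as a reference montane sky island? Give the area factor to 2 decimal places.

56.87

(A₂/A₁)^0.28 = 3.1, so A₂/A₁ = 3.1^(1/0.28) = 3.1^3.571
ln(A₂/A₁) = ln 3.1 / 0.28 = 1.1314 / 0.28 = 4.0407
A₂/A₁ = e^4.0407 ≈ 56.87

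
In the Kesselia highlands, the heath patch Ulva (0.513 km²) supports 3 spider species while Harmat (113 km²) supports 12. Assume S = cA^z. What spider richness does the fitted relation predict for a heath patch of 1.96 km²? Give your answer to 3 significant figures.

4.23

z = ln(12/3) / ln(113/0.513) = 1.3863 / 5.3949 = 0.2570
c = 3 / 0.513^0.2570 = 3 / 0.8424 = 3.561
S₃ = 3.561 × 1.96^0.2570 = 3.561 × 1.189 ≈ 4.234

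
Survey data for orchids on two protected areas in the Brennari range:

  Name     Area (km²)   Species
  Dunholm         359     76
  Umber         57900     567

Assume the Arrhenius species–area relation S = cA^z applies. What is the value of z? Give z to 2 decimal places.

0.40

Taking logs: ln S = ln c + z ln A, so z = (ln S₂ − ln S₁)/(ln A₂ − ln A₁).
z = ln(567/76) / ln(57900/359) = ln(7.461) / ln(161.3) = 2.0096 / 5.0832 = 0.3954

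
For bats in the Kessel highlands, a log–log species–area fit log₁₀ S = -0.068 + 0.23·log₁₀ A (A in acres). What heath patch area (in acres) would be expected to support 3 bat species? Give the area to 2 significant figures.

3 = 0.8551 × A^0.23  ⇒  A^0.23 = 3/0.8551 = 3.508
ln A = ln(3.508) / 0.23 = 1.2552 / 0.23 = 5.4573
A = e^5.4573 ≈ 234.5 acres

230 acres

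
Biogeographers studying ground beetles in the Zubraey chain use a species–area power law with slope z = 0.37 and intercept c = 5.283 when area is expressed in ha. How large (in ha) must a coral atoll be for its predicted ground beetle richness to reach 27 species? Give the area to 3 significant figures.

27 = 5.283 × A^0.37  ⇒  A^0.37 = 27/5.283 = 5.111
ln A = ln(5.111) / 0.37 = 1.6313 / 0.37 = 4.4090
A = e^4.4090 ≈ 82.19 ha

82.2 ha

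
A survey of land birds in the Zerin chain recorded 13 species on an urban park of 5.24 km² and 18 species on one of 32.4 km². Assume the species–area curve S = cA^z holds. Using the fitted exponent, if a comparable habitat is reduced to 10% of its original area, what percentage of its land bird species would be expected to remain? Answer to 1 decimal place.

66.3%

z = ln(18/13) / ln(32.4/5.24) = 0.3254 / 1.8218 = 0.1786
S_new/S_old = (A_new/A_old)^z = 0.1^0.1786 = exp(0.1786 × -2.3026) = 0.6628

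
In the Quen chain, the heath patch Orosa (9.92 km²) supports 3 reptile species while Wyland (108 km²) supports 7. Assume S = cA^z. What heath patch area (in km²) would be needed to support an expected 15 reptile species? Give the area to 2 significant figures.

920 km²

z = ln(7/3) / ln(108/9.92) = 0.8473 / 2.3876 = 0.3549
c = 3 / 9.92^0.3549 = 3 / 2.258 = 1.329
A = (15/1.329)^(1/0.3549) ⇒ ln A = ln(11.29)/0.3549 = 6.8297
A = e^6.8297 ≈ 925 km²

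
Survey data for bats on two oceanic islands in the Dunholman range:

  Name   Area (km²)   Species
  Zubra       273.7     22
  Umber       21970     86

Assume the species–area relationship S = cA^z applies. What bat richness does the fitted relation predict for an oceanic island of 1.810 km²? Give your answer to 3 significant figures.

4.62

z = ln(86/22) / ln(21970/273.7) = 1.3633 / 4.3854 = 0.3109
c = 22 / 273.7^0.3109 = 22 / 5.724 = 3.844
S₃ = 3.844 × 1.81^0.3109 = 3.844 × 1.203 ≈ 4.622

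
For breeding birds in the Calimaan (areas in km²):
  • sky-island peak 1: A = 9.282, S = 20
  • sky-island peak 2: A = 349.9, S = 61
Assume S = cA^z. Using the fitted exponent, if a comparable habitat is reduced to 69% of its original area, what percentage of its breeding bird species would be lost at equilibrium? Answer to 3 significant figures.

10.8%

z = ln(61/20) / ln(349.9/9.282) = 1.1151 / 3.6296 = 0.3072
S_new/S_old = (A_new/A_old)^z = 0.69^0.3072 = exp(0.3072 × -0.3711) = 0.8923
Fraction lost = 1 − 0.8923 = 0.1077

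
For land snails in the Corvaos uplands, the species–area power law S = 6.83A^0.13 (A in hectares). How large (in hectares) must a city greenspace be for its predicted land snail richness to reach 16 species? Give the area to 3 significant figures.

16 = 6.83 × A^0.13  ⇒  A^0.13 = 16/6.83 = 2.343
ln A = ln(2.343) / 0.13 = 0.8513 / 0.13 = 6.5482
A = e^6.5482 ≈ 698 hectares

698 hectares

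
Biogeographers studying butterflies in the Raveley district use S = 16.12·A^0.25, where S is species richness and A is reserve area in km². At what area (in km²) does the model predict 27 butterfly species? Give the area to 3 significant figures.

7.87 km²

27 = 16.12 × A^0.25  ⇒  A^0.25 = 27/16.12 = 1.675
ln A = ln(1.675) / 0.25 = 0.5158 / 0.25 = 2.0631
A = e^2.0631 ≈ 7.87 km²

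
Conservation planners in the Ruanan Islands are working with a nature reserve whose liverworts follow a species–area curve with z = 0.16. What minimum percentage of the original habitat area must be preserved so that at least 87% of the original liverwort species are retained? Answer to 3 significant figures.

41.9%

Need (A_new/A_old)^0.16 = 0.87, so A_new/A_old = 0.87^(1/0.16) = 0.87^6.25
ln(A_new/A_old) = ln 0.87 / 0.16 = -0.1393 / 0.16 = -0.8704
A_new/A_old = e^-0.8704 ≈ 0.4188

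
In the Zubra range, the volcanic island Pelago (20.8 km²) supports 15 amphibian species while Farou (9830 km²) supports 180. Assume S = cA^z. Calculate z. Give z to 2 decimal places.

0.40

Taking logs: ln S = ln c + z ln A, so z = (ln S₂ − ln S₁)/(ln A₂ − ln A₁).
z = ln(180/15) / ln(9830/20.8) = ln(12) / ln(472.6) = 2.4849 / 6.1582 = 0.4035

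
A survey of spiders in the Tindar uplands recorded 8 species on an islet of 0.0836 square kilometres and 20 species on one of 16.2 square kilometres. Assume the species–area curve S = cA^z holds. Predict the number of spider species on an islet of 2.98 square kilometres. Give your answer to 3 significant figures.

z = ln(20/8) / ln(16.2/0.0836) = 0.9163 / 5.2667 = 0.1740
c = 8 / 0.0836^0.1740 = 8 / 0.6494 = 12.32
S₃ = 12.32 × 2.98^0.1740 = 12.32 × 1.209 ≈ 14.9

14.9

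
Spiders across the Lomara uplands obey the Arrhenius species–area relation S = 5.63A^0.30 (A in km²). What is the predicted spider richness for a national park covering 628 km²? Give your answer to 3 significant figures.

S = 5.63 × 628^0.3
ln S = ln 5.63 + 0.3 × ln 628 = 1.7281 + 0.3 × 6.4425 = 3.6609
S = e^3.6609 ≈ 38.9

38.9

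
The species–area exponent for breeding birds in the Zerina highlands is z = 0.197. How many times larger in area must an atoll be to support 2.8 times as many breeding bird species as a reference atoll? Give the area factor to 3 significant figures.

186

(A₂/A₁)^0.197 = 2.8, so A₂/A₁ = 2.8^(1/0.197) = 2.8^5.076
ln(A₂/A₁) = ln 2.8 / 0.197 = 1.0296 / 0.197 = 5.2265
A₂/A₁ = e^5.2265 ≈ 186.1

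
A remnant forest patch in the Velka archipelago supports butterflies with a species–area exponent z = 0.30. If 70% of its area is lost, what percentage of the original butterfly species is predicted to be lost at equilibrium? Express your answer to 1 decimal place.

30.3%

S_new/S_old = (A_new/A_old)^z = 0.3^0.3
= exp(0.3 × ln 0.3) = exp(0.3 × -1.2040) = exp(-0.3612) ≈ 0.6968
Fraction lost = 1 − 0.6968 = 0.3032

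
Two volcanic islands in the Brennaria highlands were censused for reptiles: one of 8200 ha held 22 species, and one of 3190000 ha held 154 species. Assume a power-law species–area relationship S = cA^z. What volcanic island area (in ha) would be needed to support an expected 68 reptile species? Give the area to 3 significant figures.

260000 ha

z = ln(154/22) / ln(3190000/8200) = 1.9459 / 5.9636 = 0.3263
c = 22 / 8200^0.3263 = 22 / 18.93 = 1.162
A = (68/1.162)^(1/0.3263) ⇒ ln A = ln(58.5)/0.3263 = 12.4703
A = e^12.4703 ≈ 260486 ha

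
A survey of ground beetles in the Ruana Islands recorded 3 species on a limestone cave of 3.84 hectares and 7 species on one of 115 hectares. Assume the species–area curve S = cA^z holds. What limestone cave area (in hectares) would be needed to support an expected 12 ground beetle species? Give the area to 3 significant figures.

1000 hectares

z = ln(7/3) / ln(115/3.84) = 0.8473 / 3.3995 = 0.2492
c = 3 / 3.84^0.2492 = 3 / 1.398 = 2.145
A = (12/2.145)^(1/0.2492) ⇒ ln A = ln(5.594)/0.2492 = 6.9075
A = e^6.9075 ≈ 999.7 hectares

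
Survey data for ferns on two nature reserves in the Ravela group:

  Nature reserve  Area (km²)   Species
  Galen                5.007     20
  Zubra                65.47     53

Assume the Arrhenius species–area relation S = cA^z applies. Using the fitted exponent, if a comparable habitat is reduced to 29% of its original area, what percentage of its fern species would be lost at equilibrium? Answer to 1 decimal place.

37.5%

z = ln(53/20) / ln(65.47/5.007) = 0.9746 / 2.5708 = 0.3791
S_new/S_old = (A_new/A_old)^z = 0.29^0.3791 = exp(0.3791 × -1.2379) = 0.6255
Fraction lost = 1 − 0.6255 = 0.3745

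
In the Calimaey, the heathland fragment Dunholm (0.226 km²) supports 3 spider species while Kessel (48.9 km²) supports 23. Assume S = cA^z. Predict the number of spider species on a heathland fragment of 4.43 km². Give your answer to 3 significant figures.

z = ln(23/3) / ln(48.9/0.226) = 2.0369 / 5.3770 = 0.3788
c = 3 / 0.226^0.3788 = 3 / 0.5693 = 5.27
S₃ = 5.27 × 4.43^0.3788 = 5.27 × 1.757 ≈ 9.261

9.26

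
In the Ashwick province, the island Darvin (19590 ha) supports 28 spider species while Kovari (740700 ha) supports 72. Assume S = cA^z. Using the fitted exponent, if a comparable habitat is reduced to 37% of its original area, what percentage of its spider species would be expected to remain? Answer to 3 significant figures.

z = ln(72/28) / ln(740700/19590) = 0.9445 / 3.6326 = 0.2600
S_new/S_old = (A_new/A_old)^z = 0.37^0.2600 = exp(0.2600 × -0.9943) = 0.7722

77.2%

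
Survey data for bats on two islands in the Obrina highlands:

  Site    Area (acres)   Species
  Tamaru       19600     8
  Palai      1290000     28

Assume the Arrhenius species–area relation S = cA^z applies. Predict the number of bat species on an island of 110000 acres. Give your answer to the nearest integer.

13

z = ln(28/8) / ln(1290000/19600) = 1.2528 / 4.1869 = 0.2992
c = 8 / 19600^0.2992 = 8 / 19.24 = 0.4157
S₃ = 0.4157 × 110000^0.2992 = 0.4157 × 32.24 ≈ 13.4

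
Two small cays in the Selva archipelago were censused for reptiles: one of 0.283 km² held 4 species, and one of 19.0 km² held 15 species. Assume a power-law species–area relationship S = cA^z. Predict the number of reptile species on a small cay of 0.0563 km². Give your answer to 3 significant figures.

z = ln(15/4) / ln(19/0.283) = 1.3218 / 4.2067 = 0.3142
c = 4 / 0.283^0.3142 = 4 / 0.6726 = 5.947
S₃ = 5.947 × 0.0563^0.3142 = 5.947 × 0.405 ≈ 2.408

2.41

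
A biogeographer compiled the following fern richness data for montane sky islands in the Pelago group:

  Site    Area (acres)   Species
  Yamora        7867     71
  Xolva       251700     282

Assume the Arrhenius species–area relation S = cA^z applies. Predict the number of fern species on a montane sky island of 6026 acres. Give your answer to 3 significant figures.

63.9

z = ln(282/71) / ln(251700/7867) = 1.3792 / 3.4656 = 0.3980
c = 71 / 7867^0.3980 = 71 / 35.52 = 1.999
S₃ = 1.999 × 6026^0.3980 = 1.999 × 31.94 ≈ 63.85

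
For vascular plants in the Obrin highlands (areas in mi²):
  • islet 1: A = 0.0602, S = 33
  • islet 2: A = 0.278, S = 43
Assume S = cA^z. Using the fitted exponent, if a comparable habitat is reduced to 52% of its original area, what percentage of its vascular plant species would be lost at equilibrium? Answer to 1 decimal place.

10.7%

z = ln(43/33) / ln(0.278/0.0602) = 0.2647 / 1.5299 = 0.1730
S_new/S_old = (A_new/A_old)^z = 0.52^0.1730 = exp(0.1730 × -0.6539) = 0.893
Fraction lost = 1 − 0.893 = 0.107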